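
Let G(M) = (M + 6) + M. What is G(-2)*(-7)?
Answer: -14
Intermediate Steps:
G(M) = 6 + 2*M (G(M) = (6 + M) + M = 6 + 2*M)
G(-2)*(-7) = (6 + 2*(-2))*(-7) = (6 - 4)*(-7) = 2*(-7) = -14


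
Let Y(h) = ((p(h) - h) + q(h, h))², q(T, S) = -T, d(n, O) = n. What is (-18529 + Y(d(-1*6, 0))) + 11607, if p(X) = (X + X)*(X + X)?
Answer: 17414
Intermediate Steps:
p(X) = 4*X² (p(X) = (2*X)*(2*X) = 4*X²)
Y(h) = (-2*h + 4*h²)² (Y(h) = ((4*h² - h) - h)² = ((-h + 4*h²) - h)² = (-2*h + 4*h²)²)
(-18529 + Y(d(-1*6, 0))) + 11607 = (-18529 + 4*(-1*6)²*(-1 + 2*(-1*6))²) + 11607 = (-18529 + 4*(-6)²*(-1 + 2*(-6))²) + 11607 = (-18529 + 4*36*(-1 - 12)²) + 11607 = (-18529 + 4*36*(-13)²) + 11607 = (-18529 + 4*36*169) + 11607 = (-18529 + 24336) + 11607 = 5807 + 11607 = 17414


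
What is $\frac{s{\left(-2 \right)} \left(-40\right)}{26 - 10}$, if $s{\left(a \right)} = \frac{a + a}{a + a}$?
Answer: $- \frac{5}{2} \approx -2.5$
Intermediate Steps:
$s{\left(a \right)} = 1$ ($s{\left(a \right)} = \frac{2 a}{2 a} = 2 a \frac{1}{2 a} = 1$)
$\frac{s{\left(-2 \right)} \left(-40\right)}{26 - 10} = \frac{1 \left(-40\right)}{26 - 10} = - \frac{40}{16} = \left(-40\right) \frac{1}{16} = - \frac{5}{2}$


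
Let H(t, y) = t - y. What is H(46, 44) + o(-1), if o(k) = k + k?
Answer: 0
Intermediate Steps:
o(k) = 2*k
H(46, 44) + o(-1) = (46 - 1*44) + 2*(-1) = (46 - 44) - 2 = 2 - 2 = 0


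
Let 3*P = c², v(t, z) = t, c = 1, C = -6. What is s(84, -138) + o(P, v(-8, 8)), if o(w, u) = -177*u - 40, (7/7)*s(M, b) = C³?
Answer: 1160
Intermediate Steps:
s(M, b) = -216 (s(M, b) = (-6)³ = -216)
P = ⅓ (P = (⅓)*1² = (⅓)*1 = ⅓ ≈ 0.33333)
o(w, u) = -40 - 177*u
s(84, -138) + o(P, v(-8, 8)) = -216 + (-40 - 177*(-8)) = -216 + (-40 + 1416) = -216 + 1376 = 1160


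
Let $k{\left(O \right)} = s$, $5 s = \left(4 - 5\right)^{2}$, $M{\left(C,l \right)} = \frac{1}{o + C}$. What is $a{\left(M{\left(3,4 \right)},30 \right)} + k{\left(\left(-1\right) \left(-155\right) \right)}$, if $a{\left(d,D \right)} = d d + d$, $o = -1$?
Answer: $\frac{19}{20} \approx 0.95$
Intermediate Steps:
$M{\left(C,l \right)} = \frac{1}{-1 + C}$
$a{\left(d,D \right)} = d + d^{2}$ ($a{\left(d,D \right)} = d^{2} + d = d + d^{2}$)
$s = \frac{1}{5}$ ($s = \frac{\left(4 - 5\right)^{2}}{5} = \frac{\left(-1\right)^{2}}{5} = \frac{1}{5} \cdot 1 = \frac{1}{5} \approx 0.2$)
$k{\left(O \right)} = \frac{1}{5}$
$a{\left(M{\left(3,4 \right)},30 \right)} + k{\left(\left(-1\right) \left(-155\right) \right)} = \frac{1 + \frac{1}{-1 + 3}}{-1 + 3} + \frac{1}{5} = \frac{1 + \frac{1}{2}}{2} + \frac{1}{5} = \frac{1}{2} \cdot \frac{3}{2} + \frac{1}{5} = \frac{3}{4} + \frac{1}{5} = \frac{19}{20}$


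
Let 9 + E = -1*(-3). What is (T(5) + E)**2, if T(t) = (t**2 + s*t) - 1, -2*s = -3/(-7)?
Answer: 56169/196 ≈ 286.58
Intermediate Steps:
s = -3/14 (s = -(-3)/(2*(-7)) = -(-3)*(-1)/(2*7) = -1/2*3/7 = -3/14 ≈ -0.21429)
T(t) = -1 + t**2 - 3*t/14 (T(t) = (t**2 - 3*t/14) - 1 = -1 + t**2 - 3*t/14)
E = -6 (E = -9 - 1*(-3) = -9 + 3 = -6)
(T(5) + E)**2 = ((-1 + 5**2 - 3/14*5) - 6)**2 = ((-1 + 25 - 15/14) - 6)**2 = (321/14 - 6)**2 = (237/14)**2 = 56169/196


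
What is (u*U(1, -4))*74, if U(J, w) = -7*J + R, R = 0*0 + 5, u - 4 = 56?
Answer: -8880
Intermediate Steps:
u = 60 (u = 4 + 56 = 60)
R = 5 (R = 0 + 5 = 5)
U(J, w) = 5 - 7*J (U(J, w) = -7*J + 5 = 5 - 7*J)
(u*U(1, -4))*74 = (60*(5 - 7*1))*74 = (60*(5 - 7))*74 = (60*(-2))*74 = -120*74 = -8880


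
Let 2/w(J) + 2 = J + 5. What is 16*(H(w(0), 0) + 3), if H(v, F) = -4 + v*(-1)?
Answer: -80/3 ≈ -26.667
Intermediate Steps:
w(J) = 2/(3 + J) (w(J) = 2/(-2 + (J + 5)) = 2/(-2 + (5 + J)) = 2/(3 + J))
H(v, F) = -4 - v
16*(H(w(0), 0) + 3) = 16*((-4 - 2/(3 + 0)) + 3) = 16*((-4 - 2/3) + 3) = 16*((-4 - 1*⅔) + 3) = 16*((-4 - ⅔) + 3) = 16*(-14/3 + 3) = 16*(-5/3) = -80/3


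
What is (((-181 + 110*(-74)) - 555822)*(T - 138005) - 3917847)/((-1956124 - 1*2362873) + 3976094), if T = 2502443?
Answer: 444628354827/114301 ≈ 3.8900e+6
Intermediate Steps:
(((-181 + 110*(-74)) - 555822)*(T - 138005) - 3917847)/((-1956124 - 1*2362873) + 3976094) = (((-181 + 110*(-74)) - 555822)*(2502443 - 138005) - 3917847)/((-1956124 - 1*2362873) + 3976094) = (((-181 - 8140) - 555822)*2364438 - 3917847)/((-1956124 - 2362873) + 3976094) = ((-8321 - 555822)*2364438 - 3917847)/(-4318997 + 3976094) = (-564143*2364438 - 3917847)/(-342903) = (-1333881146634 - 3917847)*(-1/342903) = -1333885064481*(-1/342903) = 444628354827/114301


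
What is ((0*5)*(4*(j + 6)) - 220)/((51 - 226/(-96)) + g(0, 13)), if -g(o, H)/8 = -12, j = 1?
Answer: -10560/7169 ≈ -1.4730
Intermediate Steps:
g(o, H) = 96 (g(o, H) = -8*(-12) = 96)
((0*5)*(4*(j + 6)) - 220)/((51 - 226/(-96)) + g(0, 13)) = ((0*5)*(4*(1 + 6)) - 220)/((51 - 226/(-96)) + 96) = (0*(4*7) - 220)/((51 - 226*(-1/96)) + 96) = (0*28 - 220)/((51 + 113/48) + 96) = (0 - 220)/(2561/48 + 96) = -220/7169/48 = -220*48/7169 = -10560/7169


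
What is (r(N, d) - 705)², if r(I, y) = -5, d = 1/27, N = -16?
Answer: 504100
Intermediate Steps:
d = 1/27 ≈ 0.037037
(r(N, d) - 705)² = (-5 - 705)² = (-710)² = 504100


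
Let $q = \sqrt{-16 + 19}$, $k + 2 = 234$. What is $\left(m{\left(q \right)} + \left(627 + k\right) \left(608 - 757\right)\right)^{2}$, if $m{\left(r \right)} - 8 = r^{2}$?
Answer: $16378880400$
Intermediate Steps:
$k = 232$ ($k = -2 + 234 = 232$)
$q = \sqrt{3} \approx 1.732$
$m{\left(r \right)} = 8 + r^{2}$
$\left(m{\left(q \right)} + \left(627 + k\right) \left(608 - 757\right)\right)^{2} = \left(\left(8 + \left(\sqrt{3}\right)^{2}\right) + \left(627 + 232\right) \left(608 - 757\right)\right)^{2} = \left(\left(8 + 3\right) + 859 \left(-149\right)\right)^{2} = \left(11 - 127991\right)^{2} = \left(-127980\right)^{2} = 16378880400$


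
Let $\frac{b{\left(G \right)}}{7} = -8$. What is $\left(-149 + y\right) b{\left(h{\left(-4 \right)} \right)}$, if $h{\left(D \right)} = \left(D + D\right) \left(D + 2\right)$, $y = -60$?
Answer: $11704$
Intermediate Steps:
$h{\left(D \right)} = 2 D \left(2 + D\right)$
$b{\left(G \right)} = -56$ ($b{\left(G \right)} = 7 \left(-8\right) = -56$)
$\left(-149 + y\right) b{\left(h{\left(-4 \right)} \right)} = \left(-149 - 60\right) \left(-56\right) = \left(-209\right) \left(-56\right) = 11704$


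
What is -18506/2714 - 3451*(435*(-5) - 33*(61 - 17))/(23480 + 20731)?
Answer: 5525394002/19998109 ≈ 276.30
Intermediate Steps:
-18506/2714 - 3451*(435*(-5) - 33*(61 - 17))/(23480 + 20731) = -18506*1/2714 - 3451/(44211/(-2175 - 33*44)) = -9253/1357 - 3451/(44211/(-2175 - 1452)) = -9253/1357 - 3451/(44211/(-3627)) = -9253/1357 - 3451/(44211*(-1/3627)) = -9253/1357 - 3451/(-14737/1209) = -9253/1357 - 3451*(-1209/14737) = -9253/1357 + 4172259/14737 = 5525394002/19998109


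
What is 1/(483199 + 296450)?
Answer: 1/779649 ≈ 1.2826e-6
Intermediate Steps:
1/(483199 + 296450) = 1/779649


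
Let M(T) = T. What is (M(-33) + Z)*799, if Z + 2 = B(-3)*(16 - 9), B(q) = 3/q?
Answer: -33558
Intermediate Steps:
Z = -9 (Z = -2 + (3/(-3))*(16 - 9) = -2 + (3*(-1/3))*7 = -2 - 1*7 = -2 - 7 = -9)
(M(-33) + Z)*799 = (-33 - 9)*799 = -42*799 = -33558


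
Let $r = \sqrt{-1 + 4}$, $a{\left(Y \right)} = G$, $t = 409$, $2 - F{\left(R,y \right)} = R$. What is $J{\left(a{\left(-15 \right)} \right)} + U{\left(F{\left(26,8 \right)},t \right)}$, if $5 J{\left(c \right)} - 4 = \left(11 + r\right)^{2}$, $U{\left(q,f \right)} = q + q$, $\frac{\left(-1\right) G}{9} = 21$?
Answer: $- \frac{112}{5} + \frac{22 \sqrt{3}}{5} \approx -14.779$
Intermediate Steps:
$G = -189$ ($G = \left(-9\right) 21 = -189$)
$F{\left(R,y \right)} = 2 - R$
$a{\left(Y \right)} = -189$
$r = \sqrt{3} \approx 1.732$
$U{\left(q,f \right)} = 2 q$
$J{\left(c \right)} = \frac{4}{5} + \frac{\left(11 + \sqrt{3}\right)^{2}}{5}$
$J{\left(a{\left(-15 \right)} \right)} + U{\left(F{\left(26,8 \right)},t \right)} = \left(\frac{128}{5} + \frac{22 \sqrt{3}}{5}\right) + 2 \left(2 - 26\right) = \left(\frac{128}{5} + \frac{22 \sqrt{3}}{5}\right) + 2 \left(-24\right) = \left(\frac{128}{5} + \frac{22 \sqrt{3}}{5}\right) - 48 = - \frac{112}{5} + \frac{22 \sqrt{3}}{5}$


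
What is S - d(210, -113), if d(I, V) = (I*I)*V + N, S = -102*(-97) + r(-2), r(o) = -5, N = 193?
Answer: 4992996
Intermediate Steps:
S = 9889 (S = -102*(-97) - 5 = 9894 - 5 = 9889)
d(I, V) = 193 + V*I² (d(I, V) = (I*I)*V + 193 = I²*V + 193 = V*I² + 193 = 193 + V*I²)
S - d(210, -113) = 9889 - (193 - 113*210²) = 9889 - (193 - 113*44100) = 9889 - (193 - 4983300) = 9889 - 1*(-4983107) = 9889 + 4983107 = 4992996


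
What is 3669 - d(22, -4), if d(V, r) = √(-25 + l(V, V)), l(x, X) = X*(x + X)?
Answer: 3669 - √943 ≈ 3638.3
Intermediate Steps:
l(x, X) = X*(X + x)
d(V, r) = √(-25 + 2*V²) (d(V, r) = √(-25 + V*(V + V)) = √(-25 + V*(2*V)) = √(-25 + 2*V²))
3669 - d(22, -4) = 3669 - √(-25 + 2*22²) = 3669 - √(-25 + 2*484) = 3669 - √(-25 + 968) = 3669 - √943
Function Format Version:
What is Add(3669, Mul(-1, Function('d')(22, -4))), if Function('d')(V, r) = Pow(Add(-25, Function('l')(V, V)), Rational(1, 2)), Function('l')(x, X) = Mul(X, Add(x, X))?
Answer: Add(3669, Mul(-1, Pow(943, Rational(1, 2)))) ≈ 3638.3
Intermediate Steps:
Function('l')(x, X) = Mul(X, Add(X, x))
Function('d')(V, r) = Pow(Add(-25, Mul(2, Pow(V, 2))), Rational(1, 2)) (Function('d')(V, r) = Pow(Add(-25, Mul(V, Add(V, V))), Rational(1, 2)) = Pow(Add(-25, Mul(V, Mul(2, V))), Rational(1, 2)) = Pow(Add(-25, Mul(2, Pow(V, 2))), Rational(1, 2)))
Add(3669, Mul(-1, Function('d')(22, -4))) = Add(3669, Mul(-1, Pow(Add(-25, Mul(2, Pow(22, 2))), Rational(1, 2)))) = Add(3669, Mul(-1, Pow(Add(-25, Mul(2, 484)), Rational(1, 2)))) = Add(3669, Mul(-1, Pow(Add(-25, 968), Rational(1, 2)))) = Add(3669, Mul(-1, Pow(943, Rational(1, 2))))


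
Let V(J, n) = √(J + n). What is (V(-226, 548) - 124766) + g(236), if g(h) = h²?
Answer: -69070 + √322 ≈ -69052.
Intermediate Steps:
(V(-226, 548) - 124766) + g(236) = (√(-226 + 548) - 124766) + 236² = (√322 - 124766) + 55696 = (-124766 + √322) + 55696 = -69070 + √322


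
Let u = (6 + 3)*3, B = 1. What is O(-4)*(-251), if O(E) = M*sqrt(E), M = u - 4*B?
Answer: -11546*I ≈ -11546.0*I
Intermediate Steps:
u = 27 (u = 9*3 = 27)
M = 23 (M = 27 - 4*1 = 27 - 4 = 23)
O(E) = 23*sqrt(E)
O(-4)*(-251) = (23*sqrt(-4))*(-251) = (23*(2*I))*(-251) = (46*I)*(-251) = -11546*I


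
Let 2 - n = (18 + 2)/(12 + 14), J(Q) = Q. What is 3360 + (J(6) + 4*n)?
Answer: 43822/13 ≈ 3370.9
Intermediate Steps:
n = 16/13 (n = 2 - (18 + 2)/(12 + 14) = 2 - 20/26 = 2 - 1*10/13 = 2 - 10/13 = 16/13 ≈ 1.2308)
3360 + (J(6) + 4*n) = 3360 + (6 + 4*(16/13)) = 3360 + (6 + 64/13) = 3360 + 142/13 = 43822/13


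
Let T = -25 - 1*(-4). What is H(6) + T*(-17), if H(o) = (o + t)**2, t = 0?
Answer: 393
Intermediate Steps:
T = -21 (T = -25 + 4 = -21)
H(o) = o**2 (H(o) = (o + 0)**2 = o**2)
H(6) + T*(-17) = 6**2 - 21*(-17) = 36 + 357 = 393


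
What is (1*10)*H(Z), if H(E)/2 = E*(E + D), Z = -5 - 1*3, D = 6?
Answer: 320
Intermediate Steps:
Z = -8 (Z = -5 - 3 = -8)
H(E) = 2*E*(6 + E) (H(E) = 2*(E*(E + 6)) = 2*(E*(6 + E)) = 2*E*(6 + E))
(1*10)*H(Z) = (1*10)*(2*(-8)*(6 - 8)) = 10*(2*(-8)*(-2)) = 10*32 = 320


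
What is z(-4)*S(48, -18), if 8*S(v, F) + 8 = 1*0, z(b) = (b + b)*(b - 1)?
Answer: -40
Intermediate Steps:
z(b) = 2*b*(-1 + b) (z(b) = (2*b)*(-1 + b) = 2*b*(-1 + b))
S(v, F) = -1 (S(v, F) = -1 + (1*0)/8 = -1 + (1/8)*0 = -1 + 0 = -1)
z(-4)*S(48, -18) = (2*(-4)*(-1 - 4))*(-1) = (2*(-4)*(-5))*(-1) = 40*(-1) = -40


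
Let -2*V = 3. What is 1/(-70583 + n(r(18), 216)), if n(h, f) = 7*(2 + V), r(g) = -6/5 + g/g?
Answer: -2/141159 ≈ -1.4168e-5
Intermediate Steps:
V = -3/2 (V = -1/2*3 = -3/2 ≈ -1.5000)
r(g) = -1/5 (r(g) = -6*1/5 + 1 = -6/5 + 1 = -1/5)
n(h, f) = 7/2 (n(h, f) = 7*(2 - 3/2) = 7*(1/2) = 7/2)
1/(-70583 + n(r(18), 216)) = 1/(-70583 + 7/2) = 1/(-141159/2) = -2/141159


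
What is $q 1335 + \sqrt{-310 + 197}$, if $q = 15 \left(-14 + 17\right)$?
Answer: $60075 + i \sqrt{113} \approx 60075.0 + 10.63 i$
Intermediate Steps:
$q = 45$ ($q = 15 \cdot 3 = 45$)
$q 1335 + \sqrt{-310 + 197} = 45 \cdot 1335 + \sqrt{-310 + 197} = 60075 + \sqrt{-113} = 60075 + i \sqrt{113}$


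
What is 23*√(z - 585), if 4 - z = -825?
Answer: 46*√61 ≈ 359.27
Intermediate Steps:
z = 829 (z = 4 - 1*(-825) = 4 + 825 = 829)
23*√(z - 585) = 23*√(829 - 585) = 23*√244 = 23*(2*√61) = 46*√61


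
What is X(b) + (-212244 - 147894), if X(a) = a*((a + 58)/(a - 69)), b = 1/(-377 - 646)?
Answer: -26006113770979/72211524 ≈ -3.6014e+5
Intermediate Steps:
b = -1/1023 (b = 1/(-1023) = -1/1023 ≈ -0.00097752)
X(a) = a*(58 + a)/(-69 + a) (X(a) = a*((58 + a)/(-69 + a)) = a*(58 + a)/(-69 + a))
X(b) + (-212244 - 147894) = -(58 - 1/1023)/(1023*(-69 - 1/1023)) + (-212244 - 147894) = -1/1023*59333/1023/(-70588/1023) - 360138 = -1/1023*(-1023/70588)*59333/1023 - 360138 = 59333/72211524 - 360138 = -26006113770979/72211524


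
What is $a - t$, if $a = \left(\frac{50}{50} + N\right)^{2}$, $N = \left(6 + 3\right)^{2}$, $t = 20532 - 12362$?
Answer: $-1446$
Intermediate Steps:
$t = 8170$ ($t = 20532 - 12362 = 8170$)
$N = 81$ ($N = 9^{2} = 81$)
$a = 6724$ ($a = \left(\frac{50}{50} + 81\right)^{2} = \left(50 \cdot \frac{1}{50} + 81\right)^{2} = \left(1 + 81\right)^{2} = 82^{2} = 6724$)
$a - t = 6724 - 8170 = -1446$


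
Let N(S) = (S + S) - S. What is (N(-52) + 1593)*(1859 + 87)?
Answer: 2998786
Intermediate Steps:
N(S) = S (N(S) = 2*S - S = S)
(N(-52) + 1593)*(1859 + 87) = (-52 + 1593)*(1859 + 87) = 1541*1946 = 2998786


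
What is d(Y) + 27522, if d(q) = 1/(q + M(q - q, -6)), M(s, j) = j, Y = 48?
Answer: 1155925/42 ≈ 27522.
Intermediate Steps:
d(q) = 1/(-6 + q) (d(q) = 1/(q - 6) = 1/(-6 + q))
d(Y) + 27522 = 1/(-6 + 48) + 27522 = 1/42 + 27522 = 1155925/42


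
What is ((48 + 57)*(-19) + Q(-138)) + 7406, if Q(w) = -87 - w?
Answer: 5462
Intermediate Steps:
((48 + 57)*(-19) + Q(-138)) + 7406 = ((48 + 57)*(-19) + (-87 - 1*(-138))) + 7406 = (105*(-19) + (-87 + 138)) + 7406 = (-1995 + 51) + 7406 = -1944 + 7406 = 5462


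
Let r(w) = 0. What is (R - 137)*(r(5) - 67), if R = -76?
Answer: 14271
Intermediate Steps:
(R - 137)*(r(5) - 67) = (-76 - 137)*(0 - 67) = -213*(-67) = 14271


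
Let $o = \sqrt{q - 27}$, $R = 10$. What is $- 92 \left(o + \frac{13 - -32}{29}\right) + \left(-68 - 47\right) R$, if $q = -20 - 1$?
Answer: $- \frac{37490}{29} - 368 i \sqrt{3} \approx -1292.8 - 637.39 i$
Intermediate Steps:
$q = -21$ ($q = -20 - 1 = -21$)
$o = 4 i \sqrt{3}$ ($o = \sqrt{-21 - 27} = \sqrt{-48} = 4 i \sqrt{3} \approx 6.9282 i$)
$- 92 \left(o + \frac{13 - -32}{29}\right) + \left(-68 - 47\right) R = - 92 \left(4 i \sqrt{3} + \frac{13 - -32}{29}\right) + \left(-68 - 47\right) 10 = - 92 \left(4 i \sqrt{3} + \left(13 + 32\right) \frac{1}{29}\right) - 1150 = - 92 \left(4 i \sqrt{3} + 45 \cdot \frac{1}{29}\right) - 1150 = - 92 \left(4 i \sqrt{3} + \frac{45}{29}\right) - 1150 = - 92 \left(\frac{45}{29} + 4 i \sqrt{3}\right) - 1150 = \left(- \frac{4140}{29} - 368 i \sqrt{3}\right) - 1150 = - \frac{37490}{29} - 368 i \sqrt{3}$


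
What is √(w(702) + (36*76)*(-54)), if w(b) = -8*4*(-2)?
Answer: 4*I*√9230 ≈ 384.29*I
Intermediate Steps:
w(b) = 64 (w(b) = -32*(-2) = 64)
√(w(702) + (36*76)*(-54)) = √(64 + (36*76)*(-54)) = √(64 + 2736*(-54)) = √(64 - 147744) = √(-147680) = 4*I*√9230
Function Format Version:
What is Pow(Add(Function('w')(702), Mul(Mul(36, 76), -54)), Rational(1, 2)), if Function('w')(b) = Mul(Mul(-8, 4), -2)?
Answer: Mul(4, I, Pow(9230, Rational(1, 2))) ≈ Mul(384.29, I)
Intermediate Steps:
Function('w')(b) = 64 (Function('w')(b) = Mul(-32, -2) = 64)
Pow(Add(Function('w')(702), Mul(Mul(36, 76), -54)), Rational(1, 2)) = Pow(Add(64, Mul(Mul(36, 76), -54)), Rational(1, 2)) = Pow(Add(64, Mul(2736, -54)), Rational(1, 2)) = Pow(Add(64, -147744), Rational(1, 2)) = Pow(-147680, Rational(1, 2)) = Mul(4, I, Pow(9230, Rational(1, 2)))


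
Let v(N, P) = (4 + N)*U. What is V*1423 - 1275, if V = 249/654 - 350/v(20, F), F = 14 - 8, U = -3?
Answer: 24266587/3924 ≈ 6184.1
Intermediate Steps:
F = 6
v(N, P) = -12 - 3*N (v(N, P) = (4 + N)*(-3) = -12 - 3*N)
V = 20569/3924 (V = 249/654 - 350/(-12 - 3*20) = 249*(1/654) - 350/(-12 - 60) = 83/218 - 350/(-72) = 83/218 - 350*(-1/72) = 83/218 + 175/36 = 20569/3924 ≈ 5.2418)
V*1423 - 1275 = (20569/3924)*1423 - 1275 = 29269687/3924 - 1275 = 24266587/3924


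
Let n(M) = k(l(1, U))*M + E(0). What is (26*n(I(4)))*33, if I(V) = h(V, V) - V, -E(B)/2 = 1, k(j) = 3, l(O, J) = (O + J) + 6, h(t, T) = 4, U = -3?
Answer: -1716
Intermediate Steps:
l(O, J) = 6 + J + O (l(O, J) = (J + O) + 6 = 6 + J + O)
E(B) = -2 (E(B) = -2*1 = -2)
I(V) = 4 - V
n(M) = -2 + 3*M (n(M) = 3*M - 2 = -2 + 3*M)
(26*n(I(4)))*33 = (26*(-2 + 3*(4 - 1*4)))*33 = (26*(-2 + 3*(4 - 4)))*33 = (26*(-2 + 3*0))*33 = (26*(-2 + 0))*33 = (26*(-2))*33 = -52*33 = -1716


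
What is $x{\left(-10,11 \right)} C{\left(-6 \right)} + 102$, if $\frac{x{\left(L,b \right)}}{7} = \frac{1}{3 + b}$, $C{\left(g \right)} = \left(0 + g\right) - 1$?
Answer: $\frac{197}{2} \approx 98.5$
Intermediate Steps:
$C{\left(g \right)} = -1 + g$ ($C{\left(g \right)} = g - 1 = -1 + g$)
$x{\left(L,b \right)} = \frac{7}{3 + b}$
$x{\left(-10,11 \right)} C{\left(-6 \right)} + 102 = \frac{7}{3 + 11} \left(-1 - 6\right) + 102 = \frac{7}{14} \left(-7\right) + 102 = 7 \cdot \frac{1}{14} \left(-7\right) + 102 = \frac{1}{2} \left(-7\right) + 102 = - \frac{7}{2} + 102 = \frac{197}{2}$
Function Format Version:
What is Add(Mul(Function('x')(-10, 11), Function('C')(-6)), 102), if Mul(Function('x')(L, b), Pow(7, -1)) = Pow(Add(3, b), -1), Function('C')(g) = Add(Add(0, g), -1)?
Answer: Rational(197, 2) ≈ 98.500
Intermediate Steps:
Function('C')(g) = Add(-1, g) (Function('C')(g) = Add(g, -1) = Add(-1, g))
Function('x')(L, b) = Mul(7, Pow(Add(3, b), -1))
Add(Mul(Function('x')(-10, 11), Function('C')(-6)), 102) = Add(Mul(Mul(7, Pow(Add(3, 11), -1)), Add(-1, -6)), 102) = Add(Mul(Mul(7, Pow(14, -1)), -7), 102) = Add(Mul(Mul(7, Rational(1, 14)), -7), 102) = Add(Mul(Rational(1, 2), -7), 102) = Add(Rational(-7, 2), 102) = Rational(197, 2)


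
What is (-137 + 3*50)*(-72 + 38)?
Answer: -442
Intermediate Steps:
(-137 + 3*50)*(-72 + 38) = (-137 + 150)*(-34) = 13*(-34) = -442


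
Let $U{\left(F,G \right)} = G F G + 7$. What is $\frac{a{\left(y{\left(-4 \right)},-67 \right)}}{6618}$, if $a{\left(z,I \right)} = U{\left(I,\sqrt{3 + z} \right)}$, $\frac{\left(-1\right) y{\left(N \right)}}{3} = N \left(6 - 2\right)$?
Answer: $- \frac{1705}{3309} \approx -0.51526$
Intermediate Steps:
$y{\left(N \right)} = - 12 N$ ($y{\left(N \right)} = - 3 N \left(6 - 2\right) = - 3 N 4 = - 3 \cdot 4 N = - 12 N$)
$U{\left(F,G \right)} = 7 + F G^{2}$ ($U{\left(F,G \right)} = F G G + 7 = F G^{2} + 7 = 7 + F G^{2}$)
$a{\left(z,I \right)} = 7 + I \left(3 + z\right)$ ($a{\left(z,I \right)} = 7 + I \left(\sqrt{3 + z}\right)^{2} = 7 + I \left(3 + z\right)$)
$\frac{a{\left(y{\left(-4 \right)},-67 \right)}}{6618} = \frac{7 - 67 \left(3 - -48\right)}{6618} = \left(7 - 67 \left(3 + 48\right)\right) \frac{1}{6618} = \left(7 - 3417\right) \frac{1}{6618} = \left(-3410\right) \frac{1}{6618} = - \frac{1705}{3309}$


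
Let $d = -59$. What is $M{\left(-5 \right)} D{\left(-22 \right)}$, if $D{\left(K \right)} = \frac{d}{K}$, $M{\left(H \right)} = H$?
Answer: $- \frac{295}{22} \approx -13.409$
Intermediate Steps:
$D{\left(K \right)} = - \frac{59}{K}$
$M{\left(-5 \right)} D{\left(-22 \right)} = - 5 \left(- \frac{59}{-22}\right) = - 5 \left(\left(-59\right) \left(- \frac{1}{22}\right)\right) = \left(-5\right) \frac{59}{22} = - \frac{295}{22}$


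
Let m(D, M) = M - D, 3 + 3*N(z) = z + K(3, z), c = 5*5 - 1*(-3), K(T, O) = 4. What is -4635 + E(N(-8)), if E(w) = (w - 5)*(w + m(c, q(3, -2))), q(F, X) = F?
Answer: -39911/9 ≈ -4434.6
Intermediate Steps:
c = 28 (c = 25 + 3 = 28)
N(z) = 1/3 + z/3 (N(z) = -1 + (z + 4)/3 = -1 + (4 + z)/3 = -1 + (4/3 + z/3) = 1/3 + z/3)
E(w) = (-25 + w)*(-5 + w) (E(w) = (w - 5)*(w + (3 - 1*28)) = (-5 + w)*(w + (3 - 28)) = (-5 + w)*(w - 25) = (-5 + w)*(-25 + w) = (-25 + w)*(-5 + w))
-4635 + E(N(-8)) = -4635 + (125 + (1/3 + (1/3)*(-8))**2 - 30*(1/3 + (1/3)*(-8))) = -4635 + (125 + (1/3 - 8/3)**2 - 30*(1/3 - 8/3)) = -4635 + (125 + (-7/3)**2 - 30*(-7/3)) = -4635 + (125 + 49/9 + 70) = -4635 + 1804/9 = -39911/9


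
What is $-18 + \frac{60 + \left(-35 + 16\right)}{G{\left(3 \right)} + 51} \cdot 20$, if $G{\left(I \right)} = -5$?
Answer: $- \frac{4}{23} \approx -0.17391$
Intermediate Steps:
$-18 + \frac{60 + \left(-35 + 16\right)}{G{\left(3 \right)} + 51} \cdot 20 = -18 + \frac{60 + \left(-35 + 16\right)}{-5 + 51} \cdot 20 = -18 + \frac{60 - 19}{46} \cdot 20 = -18 + 41 \cdot \frac{1}{46} \cdot 20 = -18 + \frac{41}{46} \cdot 20 = -18 + \frac{410}{23} = - \frac{4}{23}$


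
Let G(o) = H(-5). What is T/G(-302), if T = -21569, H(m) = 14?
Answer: -21569/14 ≈ -1540.6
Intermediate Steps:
G(o) = 14
T/G(-302) = -21569/14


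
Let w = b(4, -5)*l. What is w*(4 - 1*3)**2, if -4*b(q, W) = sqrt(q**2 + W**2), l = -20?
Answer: 5*sqrt(41) ≈ 32.016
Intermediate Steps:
b(q, W) = -sqrt(W**2 + q**2)/4 (b(q, W) = -sqrt(q**2 + W**2)/4 = -sqrt(W**2 + q**2)/4)
w = 5*sqrt(41) (w = -sqrt((-5)**2 + 4**2)/4*(-20) = -sqrt(25 + 16)/4*(-20) = -sqrt(41)/4*(-20) = 5*sqrt(41) ≈ 32.016)
w*(4 - 1*3)**2 = (5*sqrt(41))*(4 - 1*3)**2 = (5*sqrt(41))*(4 - 3)**2 = (5*sqrt(41))*1**2 = (5*sqrt(41))*1 = 5*sqrt(41)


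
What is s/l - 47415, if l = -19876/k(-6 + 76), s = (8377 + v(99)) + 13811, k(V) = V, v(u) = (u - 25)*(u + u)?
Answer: -236249835/4969 ≈ -47545.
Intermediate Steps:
v(u) = 2*u*(-25 + u) (v(u) = (-25 + u)*(2*u) = 2*u*(-25 + u))
s = 36840 (s = (8377 + 2*99*(-25 + 99)) + 13811 = (8377 + 2*99*74) + 13811 = (8377 + 14652) + 13811 = 23029 + 13811 = 36840)
l = -9938/35 (l = -19876/(-6 + 76) = -19876/70 = -19876*1/70 = -9938/35 ≈ -283.94)
s/l - 47415 = 36840/(-9938/35) - 47415 = 36840*(-35/9938) - 47415 = -644700/4969 - 47415 = -236249835/4969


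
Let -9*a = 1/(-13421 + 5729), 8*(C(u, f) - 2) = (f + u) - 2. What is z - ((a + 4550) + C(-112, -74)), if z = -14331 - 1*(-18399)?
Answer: -31879495/69228 ≈ -460.50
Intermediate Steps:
C(u, f) = 7/4 + f/8 + u/8 (C(u, f) = 2 + ((f + u) - 2)/8 = 2 + (-2 + f + u)/8 = 2 + (-1/4 + f/8 + u/8) = 7/4 + f/8 + u/8)
a = 1/69228 (a = -1/(9*(-13421 + 5729)) = -1/9/(-7692) = -1/9*(-1/7692) = 1/69228 ≈ 1.4445e-5)
z = 4068 (z = -14331 + 18399 = 4068)
z - ((a + 4550) + C(-112, -74)) = 4068 - ((1/69228 + 4550) + (7/4 + (1/8)*(-74) + (1/8)*(-112))) = 4068 - (314987401/69228 + (7/4 - 37/4 - 14)) = 4068 - (314987401/69228 - 43/2) = 4068 - 1*313498999/69228 = 4068 - 313498999/69228 = -31879495/69228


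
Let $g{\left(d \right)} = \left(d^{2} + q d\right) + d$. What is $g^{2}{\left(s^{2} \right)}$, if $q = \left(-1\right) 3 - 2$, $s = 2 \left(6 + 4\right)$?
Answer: $25090560000$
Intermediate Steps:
$s = 20$ ($s = 2 \cdot 10 = 20$)
$q = -5$ ($q = -3 - 2 = -5$)
$g{\left(d \right)} = d^{2} - 4 d$ ($g{\left(d \right)} = \left(d^{2} - 5 d\right) + d = d^{2} - 4 d$)
$g^{2}{\left(s^{2} \right)} = \left(20^{2} \left(-4 + 20^{2}\right)\right)^{2} = \left(400 \left(-4 + 400\right)\right)^{2} = \left(400 \cdot 396\right)^{2} = 158400^{2} = 25090560000$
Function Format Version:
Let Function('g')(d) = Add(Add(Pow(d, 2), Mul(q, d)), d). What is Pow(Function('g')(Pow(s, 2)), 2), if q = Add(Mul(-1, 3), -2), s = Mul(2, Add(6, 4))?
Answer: 25090560000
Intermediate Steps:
s = 20 (s = Mul(2, 10) = 20)
q = -5 (q = Add(-3, -2) = -5)
Function('g')(d) = Add(Pow(d, 2), Mul(-4, d)) (Function('g')(d) = Add(Add(Pow(d, 2), Mul(-5, d)), d) = Add(Pow(d, 2), Mul(-4, d)))
Pow(Function('g')(Pow(s, 2)), 2) = Pow(Mul(Pow(20, 2), Add(-4, Pow(20, 2))), 2) = Pow(Mul(400, Add(-4, 400)), 2) = Pow(Mul(400, 396), 2) = Pow(158400, 2) = 25090560000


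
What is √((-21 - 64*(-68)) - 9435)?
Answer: 4*I*√319 ≈ 71.442*I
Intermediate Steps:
√((-21 - 64*(-68)) - 9435) = √((-21 + 4352) - 9435) = √(4331 - 9435) = √(-5104) = 4*I*√319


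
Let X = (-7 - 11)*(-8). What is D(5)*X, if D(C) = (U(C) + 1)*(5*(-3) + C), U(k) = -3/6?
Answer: -720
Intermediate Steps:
U(k) = -½ (U(k) = -3*⅙ = -½)
X = 144 (X = -18*(-8) = 144)
D(C) = -15/2 + C/2 (D(C) = (-½ + 1)*(5*(-3) + C) = (-15 + C)/2 = -15/2 + C/2)
D(5)*X = (-15/2 + (½)*5)*144 = (-15/2 + 5/2)*144 = -5*144 = -720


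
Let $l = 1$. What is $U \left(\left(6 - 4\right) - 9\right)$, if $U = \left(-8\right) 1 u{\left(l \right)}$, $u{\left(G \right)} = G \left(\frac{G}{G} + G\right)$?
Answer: $112$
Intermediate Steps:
$u{\left(G \right)} = G \left(1 + G\right)$
$U = -16$ ($U = \left(-8\right) 1 \cdot 1 \left(1 + 1\right) = - 8 \cdot 1 \cdot 2 = \left(-8\right) 2 = -16$)
$U \left(\left(6 - 4\right) - 9\right) = - 16 \left(\left(6 - 4\right) - 9\right) = - 16 \left(2 - 9\right) = \left(-16\right) \left(-7\right) = 112$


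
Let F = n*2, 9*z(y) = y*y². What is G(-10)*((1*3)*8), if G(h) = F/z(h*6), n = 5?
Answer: -1/100 ≈ -0.010000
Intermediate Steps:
z(y) = y³/9 (z(y) = (y*y²)/9 = y³/9)
F = 10 (F = 5*2 = 10)
G(h) = 5/(12*h³) (G(h) = 10/(((h*6)³/9)) = 10/(((6*h)³/9)) = 10/(((216*h³)/9)) = 10/((24*h³)) = 10*(1/(24*h³)) = 5/(12*h³))
G(-10)*((1*3)*8) = ((5/12)/(-10)³)*((1*3)*8) = ((5/12)*(-1/1000))*(3*8) = -1/2400*24 = -1/100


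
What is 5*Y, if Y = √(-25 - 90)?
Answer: 5*I*√115 ≈ 53.619*I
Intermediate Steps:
Y = I*√115 (Y = √(-115) = I*√115 ≈ 10.724*I)
5*Y = 5*(I*√115) = 5*I*√115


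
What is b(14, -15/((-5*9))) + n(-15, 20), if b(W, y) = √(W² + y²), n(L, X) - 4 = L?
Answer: -11 + √1765/3 ≈ 3.0040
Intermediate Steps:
n(L, X) = 4 + L
b(14, -15/((-5*9))) + n(-15, 20) = √(14² + (-15/((-5*9)))²) + (4 - 15) = √(196 + (-15/(-45))²) - 11 = √(196 + (-15*(-1/45))²) - 11 = √(196 + (⅓)²) - 11 = √(196 + ⅑) - 11 = √(1765/9) - 11 = √1765/3 - 11 = -11 + √1765/3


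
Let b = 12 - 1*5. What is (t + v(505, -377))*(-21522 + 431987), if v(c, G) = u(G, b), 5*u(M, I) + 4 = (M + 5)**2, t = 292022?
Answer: 131224839570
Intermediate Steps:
b = 7 (b = 12 - 5 = 7)
u(M, I) = -4/5 + (5 + M)**2/5 (u(M, I) = -4/5 + (M + 5)**2/5 = -4/5 + (5 + M)**2/5)
v(c, G) = -4/5 + (5 + G)**2/5
(t + v(505, -377))*(-21522 + 431987) = (292022 + (-4/5 + (5 - 377)**2/5))*(-21522 + 431987) = (292022 + (-4/5 + (1/5)*(-372)**2))*410465 = (292022 + (-4/5 + (1/5)*138384))*410465 = (292022 + (-4/5 + 138384/5))*410465 = (292022 + 27676)*410465 = 319698*410465 = 131224839570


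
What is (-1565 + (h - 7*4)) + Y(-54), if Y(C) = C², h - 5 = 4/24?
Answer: 7969/6 ≈ 1328.2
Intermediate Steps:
h = 31/6 (h = 5 + 4/24 = 5 + 4*(1/24) = 5 + ⅙ = 31/6 ≈ 5.1667)
(-1565 + (h - 7*4)) + Y(-54) = (-1565 + (31/6 - 7*4)) + (-54)² = (-1565 + (31/6 - 28)) + 2916 = (-1565 - 137/6) + 2916 = -9527/6 + 2916 = 7969/6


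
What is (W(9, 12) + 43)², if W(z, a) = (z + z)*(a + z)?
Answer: 177241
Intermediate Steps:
W(z, a) = 2*z*(a + z) (W(z, a) = (2*z)*(a + z) = 2*z*(a + z))
(W(9, 12) + 43)² = (2*9*(12 + 9) + 43)² = (2*9*21 + 43)² = (378 + 43)² = 421² = 177241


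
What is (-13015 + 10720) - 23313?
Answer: -25608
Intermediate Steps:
(-13015 + 10720) - 23313 = -2295 - 23313 = -25608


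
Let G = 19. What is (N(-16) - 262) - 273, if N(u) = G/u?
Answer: -8579/16 ≈ -536.19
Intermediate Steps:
N(u) = 19/u
(N(-16) - 262) - 273 = (19/(-16) - 262) - 273 = (19*(-1/16) - 262) - 273 = (-19/16 - 262) - 273 = -4211/16 - 273 = -8579/16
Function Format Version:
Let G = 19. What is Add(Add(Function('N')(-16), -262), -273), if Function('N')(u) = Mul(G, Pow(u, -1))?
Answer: Rational(-8579, 16) ≈ -536.19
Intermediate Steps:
Function('N')(u) = Mul(19, Pow(u, -1))
Add(Add(Function('N')(-16), -262), -273) = Add(Add(Mul(19, Pow(-16, -1)), -262), -273) = Add(Add(Mul(19, Rational(-1, 16)), -262), -273) = Add(Add(Rational(-19, 16), -262), -273) = Add(Rational(-4211, 16), -273) = Rational(-8579, 16)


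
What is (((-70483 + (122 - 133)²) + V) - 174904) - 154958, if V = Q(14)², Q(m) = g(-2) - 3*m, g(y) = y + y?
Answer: -398108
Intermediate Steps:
g(y) = 2*y
Q(m) = -4 - 3*m (Q(m) = 2*(-2) - 3*m = -4 - 3*m)
V = 2116 (V = (-4 - 3*14)² = (-4 - 42)² = (-46)² = 2116)
(((-70483 + (122 - 133)²) + V) - 174904) - 154958 = (((-70483 + (122 - 133)²) + 2116) - 174904) - 154958 = (((-70483 + (-11)²) + 2116) - 174904) - 154958 = (((-70483 + 121) + 2116) - 174904) - 154958 = ((-70362 + 2116) - 174904) - 154958 = (-68246 - 174904) - 154958 = -243150 - 154958 = -398108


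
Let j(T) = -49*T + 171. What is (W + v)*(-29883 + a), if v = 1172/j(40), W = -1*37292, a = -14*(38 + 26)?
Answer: 2053469000240/1789 ≈ 1.1478e+9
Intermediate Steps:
a = -896 (a = -14*64 = -896)
W = -37292
j(T) = 171 - 49*T
v = -1172/1789 (v = 1172/(171 - 49*40) = 1172/(171 - 1960) = 1172/(-1789) = 1172*(-1/1789) = -1172/1789 ≈ -0.65511)
(W + v)*(-29883 + a) = (-37292 - 1172/1789)*(-29883 - 896) = -66716560/1789*(-30779) = 2053469000240/1789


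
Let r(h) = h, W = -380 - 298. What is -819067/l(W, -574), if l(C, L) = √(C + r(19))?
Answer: 819067*I*√659/659 ≈ 31906.0*I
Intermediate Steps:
W = -678
l(C, L) = √(19 + C) (l(C, L) = √(C + 19) = √(19 + C))
-819067/l(W, -574) = -819067/√(19 - 678) = -819067*(-I*√659/659) = -(-819067)*I*√659/659 = 819067*I*√659/659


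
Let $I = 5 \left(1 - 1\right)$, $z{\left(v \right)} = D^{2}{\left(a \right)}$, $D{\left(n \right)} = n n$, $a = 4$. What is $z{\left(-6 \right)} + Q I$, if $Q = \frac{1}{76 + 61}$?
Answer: $256$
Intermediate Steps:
$Q = \frac{1}{137} \approx 0.0072993$
$D{\left(n \right)} = n^{2}$
$z{\left(v \right)} = 256$ ($z{\left(v \right)} = \left(4^{2}\right)^{2} = 16^{2} = 256$)
$I = 0$ ($I = 5 \cdot 0 = 0$)
$z{\left(-6 \right)} + Q I = 256 + \frac{1}{137} \cdot 0 = 256 + 0 = 256$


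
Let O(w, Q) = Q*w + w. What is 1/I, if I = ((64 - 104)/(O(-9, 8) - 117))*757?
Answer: 99/15140 ≈ 0.0065390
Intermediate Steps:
O(w, Q) = w + Q*w
I = 15140/99 (I = ((64 - 104)/(-9*(1 + 8) - 117))*757 = -40/(-9*9 - 117)*757 = -40/(-81 - 117)*757 = -40/(-198)*757 = -40*(-1/198)*757 = (20/99)*757 = 15140/99 ≈ 152.93)
1/I = 1/(15140/99) = 99/15140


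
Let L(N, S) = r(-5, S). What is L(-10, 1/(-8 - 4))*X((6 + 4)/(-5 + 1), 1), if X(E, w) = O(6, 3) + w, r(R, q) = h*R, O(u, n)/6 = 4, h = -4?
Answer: 500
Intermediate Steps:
O(u, n) = 24 (O(u, n) = 6*4 = 24)
r(R, q) = -4*R
L(N, S) = 20 (L(N, S) = -4*(-5) = 20)
X(E, w) = 24 + w
L(-10, 1/(-8 - 4))*X((6 + 4)/(-5 + 1), 1) = 20*(24 + 1) = 20*25 = 500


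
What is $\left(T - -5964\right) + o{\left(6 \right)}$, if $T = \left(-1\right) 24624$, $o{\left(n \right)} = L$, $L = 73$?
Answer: $-18587$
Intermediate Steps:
$o{\left(n \right)} = 73$
$T = -24624$
$\left(T - -5964\right) + o{\left(6 \right)} = \left(-24624 - -5964\right) + 73 = \left(-24624 + 5964\right) + 73 = -18660 + 73 = -18587$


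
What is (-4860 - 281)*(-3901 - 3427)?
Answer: 37673248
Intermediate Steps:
(-4860 - 281)*(-3901 - 3427) = -5141*(-7328) = 37673248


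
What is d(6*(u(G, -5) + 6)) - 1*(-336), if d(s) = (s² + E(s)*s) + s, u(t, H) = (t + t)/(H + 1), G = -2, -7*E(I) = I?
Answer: 1890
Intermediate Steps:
E(I) = -I/7
u(t, H) = 2*t/(1 + H) (u(t, H) = (2*t)/(1 + H) = 2*t/(1 + H))
d(s) = s + 6*s²/7 (d(s) = (s² + (-s/7)*s) + s = (s² - s²/7) + s = 6*s²/7 + s = s + 6*s²/7)
d(6*(u(G, -5) + 6)) - 1*(-336) = (6*(2*(-2)/(1 - 5) + 6))*(7 + 6*(6*(2*(-2)/(1 - 5) + 6)))/7 - 1*(-336) = (6*(2*(-2)/(-4) + 6))*(7 + 6*(6*(2*(-2)/(-4) + 6)))/7 + 336 = (6*(2*(-2)*(-¼) + 6))*(7 + 6*(6*(2*(-2)*(-¼) + 6)))/7 + 336 = (6*(1 + 6))*(7 + 6*(6*(1 + 6)))/7 + 336 = (6*7)*(7 + 6*(6*7))/7 + 336 = (⅐)*42*(7 + 6*42) + 336 = (⅐)*42*(7 + 252) + 336 = (⅐)*42*259 + 336 = 1554 + 336 = 1890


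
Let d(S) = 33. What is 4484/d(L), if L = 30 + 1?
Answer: 4484/33 ≈ 135.88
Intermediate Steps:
L = 31
4484/d(L) = 4484/33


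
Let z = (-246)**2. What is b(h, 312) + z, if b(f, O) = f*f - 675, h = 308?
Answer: 154705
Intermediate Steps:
b(f, O) = -675 + f**2 (b(f, O) = f**2 - 675 = -675 + f**2)
z = 60516
b(h, 312) + z = (-675 + 308**2) + 60516 = (-675 + 94864) + 60516 = 94189 + 60516 = 154705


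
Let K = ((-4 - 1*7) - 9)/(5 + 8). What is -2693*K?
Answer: 53860/13 ≈ 4143.1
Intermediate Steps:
K = -20/13 (K = ((-4 - 7) - 9)/13 = (-11 - 9)*(1/13) = -20*1/13 = -20/13 ≈ -1.5385)
-2693*K = -2693*(-20/13) = 53860/13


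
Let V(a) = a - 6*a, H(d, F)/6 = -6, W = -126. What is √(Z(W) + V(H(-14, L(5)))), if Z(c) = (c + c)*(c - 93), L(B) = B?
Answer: 6*√1538 ≈ 235.30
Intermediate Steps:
H(d, F) = -36 (H(d, F) = 6*(-6) = -36)
Z(c) = 2*c*(-93 + c) (Z(c) = (2*c)*(-93 + c) = 2*c*(-93 + c))
V(a) = -5*a
√(Z(W) + V(H(-14, L(5)))) = √(2*(-126)*(-93 - 126) - 5*(-36)) = √(2*(-126)*(-219) + 180) = √(55188 + 180) = √55368 = 6*√1538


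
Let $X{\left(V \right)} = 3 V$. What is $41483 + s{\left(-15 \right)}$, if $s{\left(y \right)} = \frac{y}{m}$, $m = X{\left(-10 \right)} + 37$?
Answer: $\frac{290366}{7} \approx 41481.0$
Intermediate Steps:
$m = 7$ ($m = 3 \left(-10\right) + 37 = -30 + 37 = 7$)
$s{\left(y \right)} = \frac{y}{7}$
$41483 + s{\left(-15 \right)} = 41483 + \frac{1}{7} \left(-15\right) = 41483 - \frac{15}{7} = \frac{290366}{7}$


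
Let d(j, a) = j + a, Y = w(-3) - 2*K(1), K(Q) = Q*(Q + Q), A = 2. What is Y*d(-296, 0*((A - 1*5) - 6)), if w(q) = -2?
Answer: 1776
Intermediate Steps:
K(Q) = 2*Q**2 (K(Q) = Q*(2*Q) = 2*Q**2)
Y = -6 (Y = -2 - 4*1**2 = -2 - 4 = -6)
d(j, a) = a + j
Y*d(-296, 0*((A - 1*5) - 6)) = -6*(0*((2 - 1*5) - 6) - 296) = -6*(0*((2 - 5) - 6) - 296) = -6*(0*(-3 - 6) - 296) = -6*(0*(-9) - 296) = -6*(0 - 296) = -6*(-296) = 1776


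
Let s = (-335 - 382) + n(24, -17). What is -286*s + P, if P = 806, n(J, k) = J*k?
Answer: 322556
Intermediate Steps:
s = -1125 (s = (-335 - 382) + 24*(-17) = -717 - 408 = -1125)
-286*s + P = -286*(-1125) + 806 = 321750 + 806 = 322556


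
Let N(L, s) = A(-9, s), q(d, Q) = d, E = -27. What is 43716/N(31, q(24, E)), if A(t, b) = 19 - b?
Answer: -43716/5 ≈ -8743.2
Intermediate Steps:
N(L, s) = 19 - s
43716/N(31, q(24, E)) = 43716/(19 - 1*24) = 43716/(19 - 24) = 43716/(-5) = 43716*(-⅕) = -43716/5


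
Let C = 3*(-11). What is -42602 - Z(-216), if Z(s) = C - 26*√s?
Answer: -42569 + 156*I*√6 ≈ -42569.0 + 382.12*I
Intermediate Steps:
C = -33
Z(s) = -33 - 26*√s
-42602 - Z(-216) = -42602 - (-33 - 156*I*√6) = -42602 + (33 + 156*I*√6) = -42569 + 156*I*√6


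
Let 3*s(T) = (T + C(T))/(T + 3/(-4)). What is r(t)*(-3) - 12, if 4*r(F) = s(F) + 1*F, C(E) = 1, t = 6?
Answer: -101/6 ≈ -16.833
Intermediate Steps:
s(T) = (1 + T)/(3*(-¾ + T)) (s(T) = ((T + 1)/(T + 3/(-4)))/3 = ((1 + T)/(T + 3*(-¼)))/3 = ((1 + T)/(T - ¾))/3 = ((1 + T)/(-¾ + T))/3 = (1 + T)/(3*(-¾ + T)))
r(F) = F/4 + (1 + F)/(3*(-3 + 4*F)) (r(F) = (4*(1 + F)/(3*(-3 + 4*F)) + 1*F)/4 = (4*(1 + F)/(3*(-3 + 4*F)) + F)/4 = (F + 4*(1 + F)/(3*(-3 + 4*F)))/4 = F/4 + (1 + F)/(3*(-3 + 4*F)))
r(t)*(-3) - 12 = ((4 - 5*6 + 12*6²)/(12*(-3 + 4*6)))*(-3) - 12 = ((4 - 30 + 12*36)/(12*(-3 + 24)))*(-3) - 12 = ((1/12)*(4 - 30 + 432)/21)*(-3) - 12 = ((1/12)*(1/21)*406)*(-3) - 12 = (29/18)*(-3) - 12 = -29/6 - 12 = -101/6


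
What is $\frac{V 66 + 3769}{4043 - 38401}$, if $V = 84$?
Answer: $- \frac{9313}{34358} \approx -0.27106$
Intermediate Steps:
$\frac{V 66 + 3769}{4043 - 38401} = \frac{84 \cdot 66 + 3769}{4043 - 38401} = \frac{5544 + 3769}{-34358} = 9313 \left(- \frac{1}{34358}\right) = - \frac{9313}{34358}$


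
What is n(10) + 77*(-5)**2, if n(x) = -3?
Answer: 1922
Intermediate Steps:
n(10) + 77*(-5)**2 = -3 + 77*(-5)**2 = -3 + 77*25 = -3 + 1925 = 1922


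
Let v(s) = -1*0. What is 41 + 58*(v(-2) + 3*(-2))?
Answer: -307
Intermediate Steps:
v(s) = 0
41 + 58*(v(-2) + 3*(-2)) = 41 + 58*(0 + 3*(-2)) = 41 + 58*(0 - 6) = 41 + 58*(-6) = 41 - 348 = -307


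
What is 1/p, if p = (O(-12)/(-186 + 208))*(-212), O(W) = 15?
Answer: -11/1590 ≈ -0.0069182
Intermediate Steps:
p = -1590/11 (p = (15/(-186 + 208))*(-212) = (15/22)*(-212) = -1590/11 ≈ -144.55)
1/p = 1/(-1590/11) = -11/1590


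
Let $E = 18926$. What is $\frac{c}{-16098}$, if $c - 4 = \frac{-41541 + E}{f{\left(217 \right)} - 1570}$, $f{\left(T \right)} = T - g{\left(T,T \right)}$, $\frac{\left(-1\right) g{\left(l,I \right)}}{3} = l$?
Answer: $- \frac{25423}{11300796} \approx -0.0022497$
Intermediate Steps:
$g{\left(l,I \right)} = - 3 l$
$f{\left(T \right)} = 4 T$ ($f{\left(T \right)} = T - - 3 T = T + 3 T = 4 T$)
$c = \frac{25423}{702}$ ($c = 4 + \frac{-41541 + 18926}{4 \cdot 217 - 1570} = 4 - \frac{22615}{868 - 1570} = 4 - \frac{22615}{-702} = 4 - - \frac{22615}{702} = 4 + \frac{22615}{702} = \frac{25423}{702} \approx 36.215$)
$\frac{c}{-16098} = \frac{25423}{702 \left(-16098\right)} = \frac{25423}{702} \left(- \frac{1}{16098}\right) = - \frac{25423}{11300796}$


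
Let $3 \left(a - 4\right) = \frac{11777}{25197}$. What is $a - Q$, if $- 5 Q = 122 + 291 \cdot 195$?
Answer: $\frac{4300204102}{377955} \approx 11378.0$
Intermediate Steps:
$a = \frac{314141}{75591}$ ($a = 4 + \frac{11777 \cdot \frac{1}{25197}}{3} = 4 + \frac{1}{3} \cdot \frac{11777}{25197} = 4 + \frac{11777}{75591} = \frac{314141}{75591} \approx 4.1558$)
$Q = - \frac{56867}{5}$ ($Q = - \frac{122 + 291 \cdot 195}{5} = - \frac{122 + 56745}{5} = \left(- \frac{1}{5}\right) 56867 = - \frac{56867}{5} \approx -11373.0$)
$a - Q = \frac{314141}{75591} - - \frac{56867}{5} = \frac{314141}{75591} + \frac{56867}{5} = \frac{4300204102}{377955}$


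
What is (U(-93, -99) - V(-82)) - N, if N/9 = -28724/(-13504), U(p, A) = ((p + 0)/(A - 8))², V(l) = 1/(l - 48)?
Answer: -46178669893/2512368560 ≈ -18.381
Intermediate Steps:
V(l) = 1/(-48 + l)
U(p, A) = p²/(-8 + A)² (U(p, A) = (p/(-8 + A))² = p²/(-8 + A)²)
N = 64629/3376 (N = 9*(-28724/(-13504)) = 9*(-28724*(-1/13504)) = 9*(7181/3376) = 64629/3376 ≈ 19.144)
(U(-93, -99) - V(-82)) - N = ((-93)²/(-8 - 99)² - 1/(-48 - 82)) - 1*64629/3376 = (8649/(-107)² - 1/(-130)) - 64629/3376 = (8649*(1/11449) - 1*(-1/130)) - 64629/3376 = (8649/11449 + 1/130) - 64629/3376 = 1135819/1488370 - 64629/3376 = -46178669893/2512368560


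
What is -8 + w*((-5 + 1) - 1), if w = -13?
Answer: 57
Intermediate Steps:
-8 + w*((-5 + 1) - 1) = -8 - 13*((-5 + 1) - 1) = -8 - 13*(-4 - 1) = -8 - 13*(-5) = -8 + 65 = 57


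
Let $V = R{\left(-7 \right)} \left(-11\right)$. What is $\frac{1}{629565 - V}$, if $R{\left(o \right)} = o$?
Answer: $\frac{1}{629488} \approx 1.5886 \cdot 10^{-6}$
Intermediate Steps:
$V = 77$ ($V = \left(-7\right) \left(-11\right) = 77$)
$\frac{1}{629565 - V} = \frac{1}{629565 - 77} = \frac{1}{629488}$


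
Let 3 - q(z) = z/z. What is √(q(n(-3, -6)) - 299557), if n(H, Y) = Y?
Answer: I*√299555 ≈ 547.32*I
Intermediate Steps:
q(z) = 2 (q(z) = 3 - z/z = 3 - 1*1 = 3 - 1 = 2)
√(q(n(-3, -6)) - 299557) = √(2 - 299557) = √(-299555) = I*√299555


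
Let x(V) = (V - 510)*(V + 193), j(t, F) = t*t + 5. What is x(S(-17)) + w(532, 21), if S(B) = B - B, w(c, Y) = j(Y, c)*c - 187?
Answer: 138655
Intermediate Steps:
j(t, F) = 5 + t² (j(t, F) = t² + 5 = 5 + t²)
w(c, Y) = -187 + c*(5 + Y²) (w(c, Y) = (5 + Y²)*c - 187 = c*(5 + Y²) - 187 = -187 + c*(5 + Y²))
S(B) = 0
x(V) = (-510 + V)*(193 + V)
x(S(-17)) + w(532, 21) = (-98430 + 0² - 317*0) + (-187 + 532*(5 + 21²)) = (-98430 + 0 + 0) + (-187 + 532*(5 + 441)) = -98430 + (-187 + 532*446) = -98430 + (-187 + 237272) = -98430 + 237085 = 138655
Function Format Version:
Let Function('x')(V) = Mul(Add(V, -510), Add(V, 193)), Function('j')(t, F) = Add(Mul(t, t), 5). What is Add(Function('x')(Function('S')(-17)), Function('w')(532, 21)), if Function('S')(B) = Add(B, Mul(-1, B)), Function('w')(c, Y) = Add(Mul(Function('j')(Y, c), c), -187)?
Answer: 138655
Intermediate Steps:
Function('j')(t, F) = Add(5, Pow(t, 2)) (Function('j')(t, F) = Add(Pow(t, 2), 5) = Add(5, Pow(t, 2)))
Function('w')(c, Y) = Add(-187, Mul(c, Add(5, Pow(Y, 2)))) (Function('w')(c, Y) = Add(Mul(Add(5, Pow(Y, 2)), c), -187) = Add(Mul(c, Add(5, Pow(Y, 2))), -187) = Add(-187, Mul(c, Add(5, Pow(Y, 2)))))
Function('S')(B) = 0
Function('x')(V) = Mul(Add(-510, V), Add(193, V))
Add(Function('x')(Function('S')(-17)), Function('w')(532, 21)) = Add(Add(-98430, Pow(0, 2), Mul(-317, 0)), Add(-187, Mul(532, Add(5, Pow(21, 2))))) = Add(Add(-98430, 0, 0), Add(-187, Mul(532, Add(5, 441)))) = Add(-98430, Add(-187, Mul(532, 446))) = Add(-98430, Add(-187, 237272)) = Add(-98430, 237085) = 138655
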